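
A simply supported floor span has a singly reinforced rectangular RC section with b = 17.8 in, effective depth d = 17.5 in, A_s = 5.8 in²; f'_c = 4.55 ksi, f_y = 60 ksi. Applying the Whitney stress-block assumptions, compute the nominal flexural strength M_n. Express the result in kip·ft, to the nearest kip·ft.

T = A_s f_y = 5.8 × 60 = 348 kips.
a = T/(0.85 f'_c b) = 348/(0.85 × 4.55 × 17.8) = 5.055 in.
M_n = T(d − a/2) = 348 × (17.5 − 2.5275) = 5210.4 kip·in = 5210.4/12 = 434.20 kip·ft.

M_n ≈ 434 kip·ft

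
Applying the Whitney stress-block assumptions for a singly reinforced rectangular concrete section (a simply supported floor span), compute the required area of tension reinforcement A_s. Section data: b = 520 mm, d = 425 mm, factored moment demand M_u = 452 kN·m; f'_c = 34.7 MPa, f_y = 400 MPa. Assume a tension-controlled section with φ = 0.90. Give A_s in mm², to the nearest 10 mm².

A_s ≈ 3290 mm²

M_n = M_u/φ = 452/0.90 = 502.222 kN·m.
With M_n = 0.85 f'_c a b (d − a/2), solve the quadratic for a:
a = d − √(d² − 2M_n/(0.85 f'_c b)) = 425 − √(425² − 2 × 502.222×10⁶/(0.85 × 34.7 × 520)) = 85.68 mm.
A_s = 0.85 f'_c a b / f_y = 0.85 × 34.7 × 85.68 × 520 / 400 = 3285.3 mm².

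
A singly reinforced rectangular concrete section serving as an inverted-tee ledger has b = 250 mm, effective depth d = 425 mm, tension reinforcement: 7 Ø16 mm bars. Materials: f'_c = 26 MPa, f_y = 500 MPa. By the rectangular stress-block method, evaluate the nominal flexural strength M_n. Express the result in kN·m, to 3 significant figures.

M_n ≈ 254 kN·m

A_s = 7 × 201 = 1407 mm².
T = A_s f_y = 1407 × 500 = 703500 N = 703.5 kN.
From C = T: a = T/(0.85 f'_c b) = 703500/(0.85 × 26 × 250) = 127.33 mm.
M_n = T(d − a/2) = 703.5 kN × (425 − 63.665) mm = 254.20 kN·m.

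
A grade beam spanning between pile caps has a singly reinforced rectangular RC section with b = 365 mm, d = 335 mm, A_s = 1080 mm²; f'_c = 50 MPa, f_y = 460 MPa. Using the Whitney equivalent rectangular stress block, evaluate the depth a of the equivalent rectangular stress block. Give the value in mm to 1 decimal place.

a ≈ 32.0 mm

T = A_s f_y = 1080 × 460 = 496800 N = 496.8 kN.
Setting C = 0.85 f'_c a b equal to T: a = 496800/(0.85 × 50 × 365) = 32.0 mm.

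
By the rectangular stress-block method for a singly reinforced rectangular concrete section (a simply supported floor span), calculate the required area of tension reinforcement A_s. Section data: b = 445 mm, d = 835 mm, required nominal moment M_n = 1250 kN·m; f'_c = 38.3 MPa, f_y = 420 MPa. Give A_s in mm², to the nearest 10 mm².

With M_n = 0.85 f'_c a b (d − a/2), solve the quadratic for a:
a = d − √(d² − 2M_n/(0.85 f'_c b)) = 835 − √(835² − 2 × 1250×10⁶/(0.85 × 38.3 × 445)) = 110.67 mm.
A_s = 0.85 f'_c a b / f_y = 0.85 × 38.3 × 110.67 × 445 / 420 = 3817.3 mm².

A_s ≈ 3820 mm²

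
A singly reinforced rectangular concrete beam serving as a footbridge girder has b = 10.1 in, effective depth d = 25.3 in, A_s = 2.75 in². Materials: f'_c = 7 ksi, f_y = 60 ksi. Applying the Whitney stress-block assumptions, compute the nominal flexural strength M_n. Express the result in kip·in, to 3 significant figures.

T = A_s f_y = 2.75 × 60 = 165 kips.
a = T/(0.85 f'_c b) = 165/(0.85 × 7 × 10.1) = 2.746 in.
M_n = T(d − a/2) = 165 × (25.3 − 1.373) = 3948.0 kip·in.

M_n ≈ 3950 kip·in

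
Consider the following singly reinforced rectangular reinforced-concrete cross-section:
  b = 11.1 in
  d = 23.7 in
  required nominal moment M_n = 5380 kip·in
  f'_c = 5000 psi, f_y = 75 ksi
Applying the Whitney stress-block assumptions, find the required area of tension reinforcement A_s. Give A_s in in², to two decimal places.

A_s ≈ 3.42 in²

From M_n = 0.85 f'_c a b (d − a/2):
a = d − √(d² − 2M_n/(0.85 f'_c b)) = 23.7 − √(23.7² − 2 × 5380/(0.85 × 5 × 11.1)) = 5.435 in.
A_s = 0.85 f'_c a b / f_y = 0.85 × 5 × 5.435 × 11.1 / 75 = 3.419 in².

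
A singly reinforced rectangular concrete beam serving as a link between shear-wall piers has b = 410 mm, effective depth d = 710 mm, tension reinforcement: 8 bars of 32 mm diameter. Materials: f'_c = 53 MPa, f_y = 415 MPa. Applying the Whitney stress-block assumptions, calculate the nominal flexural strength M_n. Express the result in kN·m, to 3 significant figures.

M_n ≈ 1700 kN·m

A_s = 8 × 804 = 6432 mm².
T = A_s f_y = 6432 × 415 = 2669280 N = 2669.28 kN.
From C = T: a = T/(0.85 f'_c b) = 2669280/(0.85 × 53 × 410) = 144.52 mm.
M_n = T(d − a/2) = 2669.28 kN × (710 − 72.26) mm = 1702.31 kN·m.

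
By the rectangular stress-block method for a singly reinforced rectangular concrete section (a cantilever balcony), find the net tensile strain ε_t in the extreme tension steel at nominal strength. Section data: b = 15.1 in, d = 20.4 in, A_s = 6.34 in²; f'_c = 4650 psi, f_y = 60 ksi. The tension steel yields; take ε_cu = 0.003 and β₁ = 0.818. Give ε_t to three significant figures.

a = A_s f_y/(0.85 f'_c b) = 6.374 in.
β₁ = 0.818, so c = a/β₁ = 6.374/0.818 = 7.792 in.
From the linear strain diagram with ε_cu = 0.003: ε_t = 0.003 (d − c)/c = 0.003 × (20.4 − 7.792)/7.792 = 0.00485.
ε_t is between 0.004 and 0.005 — transition zone.

ε_t ≈ 0.00485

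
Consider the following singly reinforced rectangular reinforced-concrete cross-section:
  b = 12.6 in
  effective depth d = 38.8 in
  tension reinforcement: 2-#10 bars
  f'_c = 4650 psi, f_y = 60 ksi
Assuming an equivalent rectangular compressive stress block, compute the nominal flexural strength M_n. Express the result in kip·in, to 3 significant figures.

A_s = 2 × 1.27 = 2.54 in².
T = A_s f_y = 2.54 × 60 = 152.4 kips.
a = T/(0.85 f'_c b) = 152.4/(0.85 × 4.65 × 12.6) = 3.060 in.
M_n = T(d − a/2) = 152.4 × (38.8 − 1.53) = 5679.9 kip·in.

M_n ≈ 5680 kip·in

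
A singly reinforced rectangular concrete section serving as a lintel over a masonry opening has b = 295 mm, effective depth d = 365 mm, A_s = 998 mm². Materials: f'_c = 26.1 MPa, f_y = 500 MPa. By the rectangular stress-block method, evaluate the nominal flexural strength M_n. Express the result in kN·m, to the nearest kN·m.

T = A_s f_y = 998 × 500 = 499000 N = 499 kN.
From C = T: a = T/(0.85 f'_c b) = 499000/(0.85 × 26.1 × 295) = 76.25 mm.
M_n = T(d − a/2) = 499 kN × (365 − 38.125) mm = 163.11 kN·m.

M_n ≈ 163 kN·m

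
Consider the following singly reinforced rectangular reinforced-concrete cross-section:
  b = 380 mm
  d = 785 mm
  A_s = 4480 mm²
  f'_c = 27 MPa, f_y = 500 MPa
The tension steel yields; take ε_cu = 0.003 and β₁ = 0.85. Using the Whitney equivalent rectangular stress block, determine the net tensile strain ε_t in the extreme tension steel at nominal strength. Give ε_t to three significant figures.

ε_t ≈ 0.00479

a = A_s f_y/(0.85 f'_c b) = 256.85 mm.
β₁ = 0.85, so c = a/β₁ = 256.85/0.85 = 302.18 mm.
From the linear strain diagram with ε_cu = 0.003: ε_t = 0.003 (d − c)/c = 0.003 × (785 − 302.18)/302.18 = 0.00479.
ε_t is between 0.004 and 0.005 — transition zone.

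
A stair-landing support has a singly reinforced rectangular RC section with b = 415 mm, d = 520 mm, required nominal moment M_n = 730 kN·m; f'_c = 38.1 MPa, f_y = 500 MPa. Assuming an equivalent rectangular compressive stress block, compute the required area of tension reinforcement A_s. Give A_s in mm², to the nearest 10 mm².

With M_n = 0.85 f'_c a b (d − a/2), solve the quadratic for a:
a = d − √(d² − 2M_n/(0.85 f'_c b)) = 520 − √(520² − 2 × 730×10⁶/(0.85 × 38.1 × 415)) = 117.80 mm.
A_s = 0.85 f'_c a b / f_y = 0.85 × 38.1 × 117.80 × 415 / 500 = 3166.4 mm².

A_s ≈ 3170 mm²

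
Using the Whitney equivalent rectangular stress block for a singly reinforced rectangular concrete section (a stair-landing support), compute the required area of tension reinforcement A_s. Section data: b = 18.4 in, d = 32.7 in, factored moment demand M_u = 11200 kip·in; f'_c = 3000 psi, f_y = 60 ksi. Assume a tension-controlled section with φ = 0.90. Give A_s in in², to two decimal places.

A_s ≈ 7.42 in²

M_n = M_u/φ = 11200/0.90 = 12444.4 kip·in.
From M_n = 0.85 f'_c a b (d − a/2):
a = d − √(d² − 2M_n/(0.85 f'_c b)) = 32.7 − √(32.7² − 2 × 12444.4/(0.85 × 3 × 18.4)) = 9.487 in.
A_s = 0.85 f'_c a b / f_y = 0.85 × 3 × 9.487 × 18.4 / 60 = 7.419 in².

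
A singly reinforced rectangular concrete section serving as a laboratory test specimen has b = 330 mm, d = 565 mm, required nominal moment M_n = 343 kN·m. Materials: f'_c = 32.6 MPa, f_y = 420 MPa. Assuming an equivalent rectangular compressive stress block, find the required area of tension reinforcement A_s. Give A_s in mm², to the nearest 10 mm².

With M_n = 0.85 f'_c a b (d − a/2), solve the quadratic for a:
a = d − √(d² − 2M_n/(0.85 f'_c b)) = 565 − √(565² − 2 × 343×10⁶/(0.85 × 32.6 × 330)) = 70.83 mm.
A_s = 0.85 f'_c a b / f_y = 0.85 × 32.6 × 70.83 × 330 / 420 = 1542.1 mm².

A_s ≈ 1540 mm²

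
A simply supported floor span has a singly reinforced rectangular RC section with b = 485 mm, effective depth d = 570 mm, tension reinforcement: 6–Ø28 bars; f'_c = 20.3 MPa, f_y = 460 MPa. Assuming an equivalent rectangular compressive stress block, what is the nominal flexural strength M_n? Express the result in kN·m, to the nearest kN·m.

M_n ≈ 796 kN·m

A_s = 6 × 616 = 3696 mm².
T = A_s f_y = 3696 × 460 = 1700160 N = 1700.16 kN.
From C = T: a = T/(0.85 f'_c b) = 1700160/(0.85 × 20.3 × 485) = 203.16 mm.
M_n = T(d − a/2) = 1700.16 kN × (570 − 101.58) mm = 796.39 kN·m.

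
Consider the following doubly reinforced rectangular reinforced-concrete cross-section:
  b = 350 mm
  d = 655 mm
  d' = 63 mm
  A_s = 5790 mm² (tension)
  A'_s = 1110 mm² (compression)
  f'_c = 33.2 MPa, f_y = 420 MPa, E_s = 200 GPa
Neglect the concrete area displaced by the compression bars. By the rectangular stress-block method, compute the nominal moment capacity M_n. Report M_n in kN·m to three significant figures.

M_n ≈ 1370 kN·m

Assume both tension and compression steel yield.
Net tension couple steel: A_s − A'_s = 4680 mm².
a = (A_s − A'_s) f_y / (0.85 f'_c b) = 1965600/(0.85 × 33.2 × 350) = 199.01 mm.
c = a/β₁ = 199.01/0.813 = 244.78 mm; ε'_s = 0.003(c − d')/c = 0.0022 ≥ f_y/E_s = 0.0021, so compression steel does yield.
M_n = (A_s − A'_s) f_y (d − a/2) + A'_s f_y (d − d') = [1965600 × (655 − 99.505) + 466200 × (655 − 63)] × 10⁻⁶ = 1091.88 + 275.99 = 1367.87 kN·m.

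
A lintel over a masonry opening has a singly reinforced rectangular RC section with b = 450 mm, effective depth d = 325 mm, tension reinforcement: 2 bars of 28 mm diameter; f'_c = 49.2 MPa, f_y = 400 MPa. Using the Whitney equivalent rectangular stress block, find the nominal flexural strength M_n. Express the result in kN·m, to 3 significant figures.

A_s = 2 × 616 = 1232 mm².
T = A_s f_y = 1232 × 400 = 492800 N = 492.8 kN.
From C = T: a = T/(0.85 f'_c b) = 492800/(0.85 × 49.2 × 450) = 26.19 mm.
M_n = T(d − a/2) = 492.8 kN × (325 − 13.095) mm = 153.71 kN·m.

M_n ≈ 154 kN·m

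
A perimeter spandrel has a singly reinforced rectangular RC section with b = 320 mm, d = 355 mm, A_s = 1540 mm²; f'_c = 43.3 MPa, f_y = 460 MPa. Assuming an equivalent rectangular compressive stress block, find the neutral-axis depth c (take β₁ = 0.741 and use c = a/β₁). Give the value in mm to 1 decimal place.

c ≈ 81.2 mm

T = A_s f_y = 1540 × 460 = 708400 N = 708.4 kN.
Setting C = 0.85 f'_c a b equal to T: a = 708400/(0.85 × 43.3 × 320) = 60.148 mm.
With β₁ = 0.741, c = a/β₁ = 60.148/0.741 = 81.2 mm.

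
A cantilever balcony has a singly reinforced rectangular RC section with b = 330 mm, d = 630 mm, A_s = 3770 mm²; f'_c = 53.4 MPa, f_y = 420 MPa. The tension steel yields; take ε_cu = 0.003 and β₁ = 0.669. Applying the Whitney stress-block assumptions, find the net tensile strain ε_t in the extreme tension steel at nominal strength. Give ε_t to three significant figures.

ε_t ≈ 0.00896

a = A_s f_y/(0.85 f'_c b) = 105.71 mm.
β₁ = 0.669, so c = a/β₁ = 105.71/0.669 = 158.01 mm.
From the linear strain diagram with ε_cu = 0.003: ε_t = 0.003 (d − c)/c = 0.003 × (630 − 158.01)/158.01 = 0.00896.
Since ε_t ≥ 0.005, the section is tension-controlled.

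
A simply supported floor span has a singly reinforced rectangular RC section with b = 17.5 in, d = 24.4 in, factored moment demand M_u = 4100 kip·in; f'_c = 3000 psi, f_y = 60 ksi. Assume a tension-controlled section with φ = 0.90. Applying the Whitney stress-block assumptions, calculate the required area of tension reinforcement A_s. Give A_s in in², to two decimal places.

M_n = M_u/φ = 4100/0.90 = 4555.56 kip·in.
From M_n = 0.85 f'_c a b (d − a/2):
a = d − √(d² − 2M_n/(0.85 f'_c b)) = 24.4 − √(24.4² − 2 × 4555.56/(0.85 × 3 × 17.5)) = 4.621 in.
A_s = 0.85 f'_c a b / f_y = 0.85 × 3 × 4.621 × 17.5 / 60 = 3.437 in².

A_s ≈ 3.44 in²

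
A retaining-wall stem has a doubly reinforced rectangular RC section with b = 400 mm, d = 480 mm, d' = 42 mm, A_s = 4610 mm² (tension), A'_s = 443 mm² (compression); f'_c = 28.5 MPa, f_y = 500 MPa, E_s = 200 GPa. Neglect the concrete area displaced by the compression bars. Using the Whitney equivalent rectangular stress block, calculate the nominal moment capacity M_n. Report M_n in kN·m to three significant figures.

Assume both tension and compression steel yield.
Net tension couple steel: A_s − A'_s = 4167 mm².
a = (A_s − A'_s) f_y / (0.85 f'_c b) = 2083500/(0.85 × 28.5 × 400) = 215.02 mm.
c = a/β₁ = 215.02/0.846 = 254.16 mm; ε'_s = 0.003(c − d')/c = 0.0025 ≥ f_y/E_s = 0.0025, so compression steel does yield.
M_n = (A_s − A'_s) f_y (d − a/2) + A'_s f_y (d − d') = [2083500 × (480 − 107.51) + 221500 × (480 − 42)] × 10⁻⁶ = 776.08 + 97.02 = 873.10 kN·m.

M_n ≈ 873 kN·m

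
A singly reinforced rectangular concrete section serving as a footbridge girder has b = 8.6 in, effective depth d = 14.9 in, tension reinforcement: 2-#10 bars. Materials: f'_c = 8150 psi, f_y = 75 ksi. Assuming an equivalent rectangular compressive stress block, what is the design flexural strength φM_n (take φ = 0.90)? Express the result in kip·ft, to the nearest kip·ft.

φM_n ≈ 190 kip·ft

A_s = 2 × 1.27 = 2.54 in².
T = A_s f_y = 2.54 × 75 = 190.5 kips.
a = T/(0.85 f'_c b) = 190.5/(0.85 × 8.15 × 8.6) = 3.198 in.
M_n = T(d − a/2) = 190.5 × (14.9 − 1.599) = 2533.8 kip·in = 2533.8/12 = 211.15 kip·ft.
φM_n = 0.90 × 211.15 = 190.04 kip·ft.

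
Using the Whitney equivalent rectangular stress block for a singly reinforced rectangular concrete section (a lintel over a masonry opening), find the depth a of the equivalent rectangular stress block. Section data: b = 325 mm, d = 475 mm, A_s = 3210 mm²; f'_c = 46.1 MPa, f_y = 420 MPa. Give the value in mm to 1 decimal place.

T = A_s f_y = 3210 × 420 = 1348200 N = 1348.2 kN.
Setting C = 0.85 f'_c a b equal to T: a = 1348200/(0.85 × 46.1 × 325) = 105.9 mm.

a ≈ 105.9 mm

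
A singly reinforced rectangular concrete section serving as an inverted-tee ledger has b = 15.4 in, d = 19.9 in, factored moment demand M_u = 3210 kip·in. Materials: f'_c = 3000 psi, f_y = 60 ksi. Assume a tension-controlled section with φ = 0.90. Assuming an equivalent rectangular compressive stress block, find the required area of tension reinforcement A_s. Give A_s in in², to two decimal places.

A_s ≈ 3.44 in²

M_n = M_u/φ = 3210/0.90 = 3566.67 kip·in.
From M_n = 0.85 f'_c a b (d − a/2):
a = d − √(d² − 2M_n/(0.85 f'_c b)) = 19.9 − √(19.9² − 2 × 3566.67/(0.85 × 3 × 15.4)) = 5.259 in.
A_s = 0.85 f'_c a b / f_y = 0.85 × 3 × 5.259 × 15.4 / 60 = 3.442 in².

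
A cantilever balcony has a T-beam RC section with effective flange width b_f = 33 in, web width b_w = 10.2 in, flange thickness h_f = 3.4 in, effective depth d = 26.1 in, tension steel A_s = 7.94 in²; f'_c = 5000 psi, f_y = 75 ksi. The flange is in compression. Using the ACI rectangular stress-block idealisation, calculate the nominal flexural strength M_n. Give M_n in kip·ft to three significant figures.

M_n ≈ 1180 kip·ft

Tension: T = A_s f_y = 7.94 × 75 = 595.5 kips.
Try a within the flange: a = T/(0.85 f'_c b_f) = 595.5/(0.85 × 5 × 33) = 4.246 in.
a = 4.246 > h_f = 3.4 in: the block extends into the web. Split into flange-overhang and web parts.
C_f = 0.85 f'_c (b_f − b_w) h_f = 0.85 × 5 × (33 − 10.2) × 3.4 = 329.5 kips.
Remaining web compression depth: a_w = (T − C_f)/(0.85 f'_c b_w) = (595.5 − 329.5)/(0.85 × 5 × 10.2) = 6.136 in.
M_n = C_f(d − h_f/2) + (T − C_f)(d − a_w/2) = 329.5 × (26.1 − 1.7) + 266 × (26.1 − 3.068) = 8039.8 + 6126.5 = 14166.3 kip·in.
M_n = 14166.3/12 = 1180.53 kip·ft.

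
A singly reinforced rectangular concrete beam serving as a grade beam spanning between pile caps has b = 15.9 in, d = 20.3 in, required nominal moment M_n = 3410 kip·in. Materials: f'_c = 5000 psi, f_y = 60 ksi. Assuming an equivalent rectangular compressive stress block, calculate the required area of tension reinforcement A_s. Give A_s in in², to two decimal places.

A_s ≈ 3.00 in²

From M_n = 0.85 f'_c a b (d − a/2):
a = d − √(d² − 2M_n/(0.85 f'_c b)) = 20.3 − √(20.3² − 2 × 3410/(0.85 × 5 × 15.9)) = 2.660 in.
A_s = 0.85 f'_c a b / f_y = 0.85 × 5 × 2.660 × 15.9 / 60 = 2.996 in².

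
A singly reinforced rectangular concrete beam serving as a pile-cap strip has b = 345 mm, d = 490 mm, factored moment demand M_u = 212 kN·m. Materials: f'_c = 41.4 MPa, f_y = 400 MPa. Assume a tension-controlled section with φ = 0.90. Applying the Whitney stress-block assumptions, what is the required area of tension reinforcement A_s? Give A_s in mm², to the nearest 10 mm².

A_s ≈ 1250 mm²

M_n = M_u/φ = 212/0.90 = 235.556 kN·m.
With M_n = 0.85 f'_c a b (d − a/2), solve the quadratic for a:
a = d − √(d² − 2M_n/(0.85 f'_c b)) = 490 − √(490² − 2 × 235.556×10⁶/(0.85 × 41.4 × 345)) = 41.34 mm.
A_s = 0.85 f'_c a b / f_y = 0.85 × 41.4 × 41.34 × 345 / 400 = 1254.7 mm².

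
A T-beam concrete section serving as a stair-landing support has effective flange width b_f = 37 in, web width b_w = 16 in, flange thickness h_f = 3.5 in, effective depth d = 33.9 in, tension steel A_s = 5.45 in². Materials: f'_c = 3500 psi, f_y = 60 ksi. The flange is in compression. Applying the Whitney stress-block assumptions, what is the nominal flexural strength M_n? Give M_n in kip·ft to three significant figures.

M_n ≈ 883 kip·ft

Tension: T = A_s f_y = 5.45 × 60 = 327 kips.
Try a within the flange: a = T/(0.85 f'_c b_f) = 327/(0.85 × 3.5 × 37) = 2.971 in.
Since a = 2.971 ≤ h_f = 3.5 in, the stress block lies entirely in the flange; analyse as a rectangular beam of width b_f.
M_n = T(d − a/2) = 327 × (33.9 − 1.4855) = 10599.5 kip·in.
M_n = 10599.5/12 = 883.29 kip·ft.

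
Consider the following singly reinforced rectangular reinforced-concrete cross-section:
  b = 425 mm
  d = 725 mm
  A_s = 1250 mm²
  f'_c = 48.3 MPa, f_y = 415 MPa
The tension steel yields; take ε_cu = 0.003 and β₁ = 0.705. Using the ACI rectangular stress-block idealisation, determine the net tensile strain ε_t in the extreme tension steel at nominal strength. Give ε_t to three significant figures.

a = A_s f_y/(0.85 f'_c b) = 29.73 mm.
β₁ = 0.705, so c = a/β₁ = 29.73/0.705 = 42.17 mm.
From the linear strain diagram with ε_cu = 0.003: ε_t = 0.003 (d − c)/c = 0.003 × (725 − 42.17)/42.17 = 0.0486.
Since ε_t ≥ 0.005, the section is tension-controlled.

ε_t ≈ 0.0486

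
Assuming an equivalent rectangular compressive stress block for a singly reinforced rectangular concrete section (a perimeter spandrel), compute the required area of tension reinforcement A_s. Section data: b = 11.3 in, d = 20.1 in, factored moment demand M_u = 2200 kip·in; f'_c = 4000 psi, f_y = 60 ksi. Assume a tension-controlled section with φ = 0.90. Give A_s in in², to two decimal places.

A_s ≈ 2.22 in²

M_n = M_u/φ = 2200/0.90 = 2444.44 kip·in.
From M_n = 0.85 f'_c a b (d − a/2):
a = d − √(d² − 2M_n/(0.85 f'_c b)) = 20.1 − √(20.1² − 2 × 2444.44/(0.85 × 4 × 11.3)) = 3.464 in.
A_s = 0.85 f'_c a b / f_y = 0.85 × 4 × 3.464 × 11.3 / 60 = 2.218 in².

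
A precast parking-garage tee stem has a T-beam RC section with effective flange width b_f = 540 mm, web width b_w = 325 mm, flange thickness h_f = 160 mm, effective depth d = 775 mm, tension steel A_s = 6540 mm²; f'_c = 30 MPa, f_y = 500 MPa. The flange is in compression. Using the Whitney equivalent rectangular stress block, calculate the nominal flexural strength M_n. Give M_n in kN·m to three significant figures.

Tension: T = A_s f_y = 6540 × 500 = 3270000 N.
Try a within the flange: a = T/(0.85 f'_c b_f) = 3270000/(0.85 × 30 × 540) = 237.47 mm.
a = 237.47 > h_f = 160 mm: the block extends into the web. Split into flange-overhang and web parts.
C_f = 0.85 f'_c (b_f − b_w) h_f = 0.85 × 30 × (540 − 325) × 160 = 877200 N.
Remaining web compression depth: a_w = (T − C_f)/(0.85 f'_c b_w) = (3270000 − 877200)/(0.85 × 30 × 325) = 288.72 mm.
M_n = C_f(d − h_f/2) + (T − C_f)(d − a_w/2) = 877200 × (775 − 80) + 2392800 × (775 − 144.36) = 609.65 + 1509.00 = 2118.65 × 10⁶ N·mm.
M_n = 2118.65 kN·m.

M_n ≈ 2120 kN·m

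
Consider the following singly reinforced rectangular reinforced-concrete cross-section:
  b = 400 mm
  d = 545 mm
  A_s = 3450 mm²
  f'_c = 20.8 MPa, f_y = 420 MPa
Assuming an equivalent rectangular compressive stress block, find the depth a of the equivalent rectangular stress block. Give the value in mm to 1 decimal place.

a ≈ 204.9 mm

T = A_s f_y = 3450 × 420 = 1449000 N = 1449 kN.
Setting C = 0.85 f'_c a b equal to T: a = 1449000/(0.85 × 20.8 × 400) = 204.9 mm.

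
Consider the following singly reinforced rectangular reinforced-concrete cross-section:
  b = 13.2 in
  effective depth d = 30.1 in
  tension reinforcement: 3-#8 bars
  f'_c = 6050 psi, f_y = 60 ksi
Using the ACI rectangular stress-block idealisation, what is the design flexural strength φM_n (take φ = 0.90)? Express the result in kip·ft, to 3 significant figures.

φM_n ≈ 310 kip·ft

A_s = 3 × 0.79 = 2.37 in².
T = A_s f_y = 2.37 × 60 = 142.2 kips.
a = T/(0.85 f'_c b) = 142.2/(0.85 × 6.05 × 13.2) = 2.095 in.
M_n = T(d − a/2) = 142.2 × (30.1 − 1.0475) = 4131.3 kip·in = 4131.3/12 = 344.28 kip·ft.
φM_n = 0.90 × 344.28 = 309.85 kip·ft.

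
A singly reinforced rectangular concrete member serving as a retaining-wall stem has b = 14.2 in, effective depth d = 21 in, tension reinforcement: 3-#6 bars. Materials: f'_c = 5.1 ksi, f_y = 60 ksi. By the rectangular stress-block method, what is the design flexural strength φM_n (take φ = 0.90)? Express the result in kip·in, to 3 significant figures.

A_s = 3 × 0.44 = 1.32 in².
T = A_s f_y = 1.32 × 60 = 79.2 kips.
a = T/(0.85 f'_c b) = 79.2/(0.85 × 5.1 × 14.2) = 1.287 in.
M_n = T(d − a/2) = 79.2 × (21 − 0.6435) = 1612.2 kip·in.
φM_n = 0.90 × 1612.2 = 1451.0 kip·in.

φM_n ≈ 1450 kip·in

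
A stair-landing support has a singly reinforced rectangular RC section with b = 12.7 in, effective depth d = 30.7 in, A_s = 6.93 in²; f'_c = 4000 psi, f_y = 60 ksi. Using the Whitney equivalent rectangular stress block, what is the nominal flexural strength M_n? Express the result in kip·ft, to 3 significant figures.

T = A_s f_y = 6.93 × 60 = 415.8 kips.
a = T/(0.85 f'_c b) = 415.8/(0.85 × 4 × 12.7) = 9.629 in.
M_n = T(d − a/2) = 415.8 × (30.7 − 4.8145) = 10763.2 kip·in = 10763.2/12 = 896.93 kip·ft.

M_n ≈ 897 kip·ft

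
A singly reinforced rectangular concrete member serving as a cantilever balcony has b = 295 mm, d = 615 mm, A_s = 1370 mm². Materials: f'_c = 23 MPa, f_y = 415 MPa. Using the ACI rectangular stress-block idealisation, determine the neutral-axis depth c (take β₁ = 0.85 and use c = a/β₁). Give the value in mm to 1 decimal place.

c ≈ 116.0 mm

T = A_s f_y = 1370 × 415 = 568550 N = 568.55 kN.
Setting C = 0.85 f'_c a b equal to T: a = 568550/(0.85 × 23 × 295) = 98.583 mm.
With β₁ = 0.85, c = a/β₁ = 98.583/0.85 = 116.0 mm.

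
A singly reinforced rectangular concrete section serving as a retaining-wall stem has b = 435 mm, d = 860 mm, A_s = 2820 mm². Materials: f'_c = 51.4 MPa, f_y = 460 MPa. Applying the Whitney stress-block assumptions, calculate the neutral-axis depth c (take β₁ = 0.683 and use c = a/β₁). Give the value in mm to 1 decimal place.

c ≈ 99.9 mm

T = A_s f_y = 2820 × 460 = 1297200 N = 1297.2 kN.
Setting C = 0.85 f'_c a b equal to T: a = 1297200/(0.85 × 51.4 × 435) = 68.255 mm.
With β₁ = 0.683, c = a/β₁ = 68.255/0.683 = 99.9 mm.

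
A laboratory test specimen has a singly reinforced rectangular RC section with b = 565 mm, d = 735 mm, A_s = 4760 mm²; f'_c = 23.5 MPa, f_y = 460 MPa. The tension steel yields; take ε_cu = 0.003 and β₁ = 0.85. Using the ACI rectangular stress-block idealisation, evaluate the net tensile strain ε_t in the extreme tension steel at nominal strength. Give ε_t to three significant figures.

a = A_s f_y/(0.85 f'_c b) = 194.01 mm.
β₁ = 0.85, so c = a/β₁ = 194.01/0.85 = 228.25 mm.
From the linear strain diagram with ε_cu = 0.003: ε_t = 0.003 (d − c)/c = 0.003 × (735 − 228.25)/228.25 = 0.00666.
Since ε_t ≥ 0.005, the section is tension-controlled.

ε_t ≈ 0.00666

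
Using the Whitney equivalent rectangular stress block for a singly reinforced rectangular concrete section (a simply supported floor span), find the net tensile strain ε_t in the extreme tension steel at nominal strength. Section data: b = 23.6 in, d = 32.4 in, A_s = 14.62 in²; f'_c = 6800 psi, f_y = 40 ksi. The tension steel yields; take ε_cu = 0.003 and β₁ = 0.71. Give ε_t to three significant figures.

ε_t ≈ 0.0131

a = A_s f_y/(0.85 f'_c b) = 4.287 in.
β₁ = 0.71, so c = a/β₁ = 4.287/0.71 = 6.038 in.
From the linear strain diagram with ε_cu = 0.003: ε_t = 0.003 (d − c)/c = 0.003 × (32.4 − 6.038)/6.038 = 0.0131.
Since ε_t ≥ 0.005, the section is tension-controlled.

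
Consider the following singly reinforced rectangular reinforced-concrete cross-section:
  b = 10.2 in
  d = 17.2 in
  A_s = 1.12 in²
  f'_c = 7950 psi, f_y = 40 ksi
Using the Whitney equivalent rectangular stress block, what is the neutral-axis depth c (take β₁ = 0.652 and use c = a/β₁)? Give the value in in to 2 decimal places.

c ≈ 1.00 in

T = A_s f_y = 1.12 × 40 = 44.8 kips.
a = T/(0.85 f'_c b) = 44.8/(0.85 × 7.95 × 10.2) = 0.6500 in.
With β₁ = 0.652, c = a/β₁ = 0.6500/0.652 = 1.00 in.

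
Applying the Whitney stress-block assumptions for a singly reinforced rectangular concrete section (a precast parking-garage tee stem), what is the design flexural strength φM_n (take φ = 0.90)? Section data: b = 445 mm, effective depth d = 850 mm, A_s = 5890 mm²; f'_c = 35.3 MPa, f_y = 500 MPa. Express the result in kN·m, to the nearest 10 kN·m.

φM_n ≈ 1960 kN·m

T = A_s f_y = 5890 × 500 = 2945000 N = 2945 kN.
From C = T: a = T/(0.85 f'_c b) = 2945000/(0.85 × 35.3 × 445) = 220.56 mm.
M_n = T(d − a/2) = 2945 kN × (850 − 110.28) mm = 2178.48 kN·m.
φM_n = 0.90 × 2178.48 = 1960.63 kN·m.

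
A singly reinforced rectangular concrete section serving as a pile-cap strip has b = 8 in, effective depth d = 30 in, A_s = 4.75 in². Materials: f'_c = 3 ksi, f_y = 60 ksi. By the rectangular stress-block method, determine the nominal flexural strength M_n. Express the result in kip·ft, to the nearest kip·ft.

M_n ≈ 547 kip·ft

T = A_s f_y = 4.75 × 60 = 285 kips.
a = T/(0.85 f'_c b) = 285/(0.85 × 3 × 8) = 13.971 in.
M_n = T(d − a/2) = 285 × (30 − 6.9855) = 6559.1 kip·in = 6559.1/12 = 546.59 kip·ft.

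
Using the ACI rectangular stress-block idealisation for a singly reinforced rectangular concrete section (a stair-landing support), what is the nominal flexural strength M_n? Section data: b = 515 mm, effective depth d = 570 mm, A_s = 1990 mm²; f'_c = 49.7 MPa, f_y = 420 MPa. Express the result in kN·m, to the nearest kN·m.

M_n ≈ 460 kN·m

T = A_s f_y = 1990 × 420 = 835800 N = 835.8 kN.
From C = T: a = T/(0.85 f'_c b) = 835800/(0.85 × 49.7 × 515) = 38.42 mm.
M_n = T(d − a/2) = 835.8 kN × (570 − 19.21) mm = 460.35 kN·m.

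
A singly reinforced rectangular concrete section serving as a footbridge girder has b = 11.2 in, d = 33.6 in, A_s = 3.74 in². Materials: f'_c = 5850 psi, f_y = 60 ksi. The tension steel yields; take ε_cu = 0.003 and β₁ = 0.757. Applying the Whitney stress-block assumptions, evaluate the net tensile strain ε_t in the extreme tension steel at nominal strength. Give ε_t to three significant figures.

a = A_s f_y/(0.85 f'_c b) = 4.029 in.
β₁ = 0.757, so c = a/β₁ = 4.029/0.757 = 5.322 in.
From the linear strain diagram with ε_cu = 0.003: ε_t = 0.003 (d − c)/c = 0.003 × (33.6 − 5.322)/5.322 = 0.0159.
Since ε_t ≥ 0.005, the section is tension-controlled.

ε_t ≈ 0.0159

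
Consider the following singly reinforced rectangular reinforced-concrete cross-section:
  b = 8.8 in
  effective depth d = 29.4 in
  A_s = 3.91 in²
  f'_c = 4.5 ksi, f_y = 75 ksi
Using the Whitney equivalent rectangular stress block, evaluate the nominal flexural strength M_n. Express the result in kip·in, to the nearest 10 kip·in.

M_n ≈ 7340 kip·in

T = A_s f_y = 3.91 × 75 = 293.25 kips.
a = T/(0.85 f'_c b) = 293.25/(0.85 × 4.5 × 8.8) = 8.712 in.
M_n = T(d − a/2) = 293.25 × (29.4 − 4.356) = 7344.2 kip·in.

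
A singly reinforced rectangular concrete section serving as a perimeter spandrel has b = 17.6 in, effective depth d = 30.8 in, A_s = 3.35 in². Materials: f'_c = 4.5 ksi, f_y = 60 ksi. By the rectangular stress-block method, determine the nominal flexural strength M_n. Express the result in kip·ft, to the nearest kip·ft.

T = A_s f_y = 3.35 × 60 = 201 kips.
a = T/(0.85 f'_c b) = 201/(0.85 × 4.5 × 17.6) = 2.986 in.
M_n = T(d − a/2) = 201 × (30.8 − 1.493) = 5890.7 kip·in = 5890.7/12 = 490.89 kip·ft.

M_n ≈ 491 kip·ft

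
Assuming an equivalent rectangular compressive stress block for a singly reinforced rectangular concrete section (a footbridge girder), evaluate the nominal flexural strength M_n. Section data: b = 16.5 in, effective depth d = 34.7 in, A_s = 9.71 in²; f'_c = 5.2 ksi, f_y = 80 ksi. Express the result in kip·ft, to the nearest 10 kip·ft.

M_n ≈ 1900 kip·ft

T = A_s f_y = 9.71 × 80 = 776.8 kips.
a = T/(0.85 f'_c b) = 776.8/(0.85 × 5.2 × 16.5) = 10.651 in.
M_n = T(d − a/2) = 776.8 × (34.7 − 5.3255) = 22818.1 kip·in = 22818.1/12 = 1901.51 kip·ft.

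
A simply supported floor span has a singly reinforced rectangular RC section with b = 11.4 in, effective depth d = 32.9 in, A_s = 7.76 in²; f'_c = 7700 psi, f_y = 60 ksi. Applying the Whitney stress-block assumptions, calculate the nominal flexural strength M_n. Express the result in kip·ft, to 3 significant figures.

T = A_s f_y = 7.76 × 60 = 465.6 kips.
a = T/(0.85 f'_c b) = 465.6/(0.85 × 7.7 × 11.4) = 6.240 in.
M_n = T(d − a/2) = 465.6 × (32.9 − 3.12) = 13865.6 kip·in = 13865.6/12 = 1155.47 kip·ft.

M_n ≈ 1160 kip·ft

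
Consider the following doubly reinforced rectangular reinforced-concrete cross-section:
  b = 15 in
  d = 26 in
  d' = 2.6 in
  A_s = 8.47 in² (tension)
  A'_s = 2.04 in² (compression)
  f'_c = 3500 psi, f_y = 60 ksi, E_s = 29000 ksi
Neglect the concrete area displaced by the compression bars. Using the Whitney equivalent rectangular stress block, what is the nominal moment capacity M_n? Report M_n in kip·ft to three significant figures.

Assume both steels yield.
a = (A_s − A'_s) f_y/(0.85 f'_c b) = (8.47 − 2.04) × 60/(0.85 × 3.5 × 15) = 8.645 in.
c = a/β₁ = 8.645/0.85 = 10.171 in; ε'_s = 0.003(c − d')/c = 0.0022 ≥ ε_y = 0.0021, so the compression steel yields.
M_n = (A_s − A'_s) f_y (d − a/2) + A'_s f_y (d − d') = 385.8 × (26 − 4.3225) + 122.4 × (26 − 2.6) = 8363.2 + 2864.2 = 11227.4 kip·in = 11227.4/12 = 935.62 kip·ft.

M_n ≈ 936 kip·ft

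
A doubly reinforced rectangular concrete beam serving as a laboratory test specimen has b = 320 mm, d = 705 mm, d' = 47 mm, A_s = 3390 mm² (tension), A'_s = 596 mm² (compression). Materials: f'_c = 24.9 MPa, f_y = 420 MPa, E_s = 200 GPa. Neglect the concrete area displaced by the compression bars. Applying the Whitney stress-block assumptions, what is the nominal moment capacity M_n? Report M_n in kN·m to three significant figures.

M_n ≈ 890 kN·m

Assume both tension and compression steel yield.
Net tension couple steel: A_s − A'_s = 2794 mm².
a = (A_s − A'_s) f_y / (0.85 f'_c b) = 1173480/(0.85 × 24.9 × 320) = 173.26 mm.
c = a/β₁ = 173.26/0.85 = 203.84 mm; ε'_s = 0.003(c − d')/c = 0.0023 ≥ f_y/E_s = 0.0021, so compression steel does yield.
M_n = (A_s − A'_s) f_y (d − a/2) + A'_s f_y (d − d') = [1173480 × (705 − 86.63) + 250320 × (705 − 47)] × 10⁻⁶ = 725.64 + 164.71 = 890.35 kN·m.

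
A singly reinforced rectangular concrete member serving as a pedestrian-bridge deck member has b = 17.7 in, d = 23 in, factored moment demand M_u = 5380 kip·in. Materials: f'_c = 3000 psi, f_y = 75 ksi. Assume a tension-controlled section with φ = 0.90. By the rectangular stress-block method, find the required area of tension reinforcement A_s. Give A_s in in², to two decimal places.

M_n = M_u/φ = 5380/0.90 = 5977.78 kip·in.
From M_n = 0.85 f'_c a b (d − a/2):
a = d − √(d² − 2M_n/(0.85 f'_c b)) = 23 − √(23² − 2 × 5977.78/(0.85 × 3 × 17.7)) = 6.748 in.
A_s = 0.85 f'_c a b / f_y = 0.85 × 3 × 6.748 × 17.7 / 75 = 4.061 in².

A_s ≈ 4.06 in²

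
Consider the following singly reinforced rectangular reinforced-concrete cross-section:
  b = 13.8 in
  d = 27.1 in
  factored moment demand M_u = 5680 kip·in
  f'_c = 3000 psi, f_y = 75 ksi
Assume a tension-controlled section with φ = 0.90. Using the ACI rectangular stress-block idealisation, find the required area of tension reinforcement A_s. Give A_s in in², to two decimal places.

M_n = M_u/φ = 5680/0.90 = 6311.11 kip·in.
From M_n = 0.85 f'_c a b (d − a/2):
a = d − √(d² − 2M_n/(0.85 f'_c b)) = 27.1 − √(27.1² − 2 × 6311.11/(0.85 × 3 × 13.8)) = 7.716 in.
A_s = 0.85 f'_c a b / f_y = 0.85 × 3 × 7.716 × 13.8 / 75 = 3.620 in².

A_s ≈ 3.62 in²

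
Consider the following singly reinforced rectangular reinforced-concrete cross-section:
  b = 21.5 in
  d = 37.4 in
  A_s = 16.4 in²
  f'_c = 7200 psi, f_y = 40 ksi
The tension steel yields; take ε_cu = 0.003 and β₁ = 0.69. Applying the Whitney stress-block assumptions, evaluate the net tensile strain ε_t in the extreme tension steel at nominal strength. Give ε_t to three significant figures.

ε_t ≈ 0.0125

a = A_s f_y/(0.85 f'_c b) = 4.986 in.
β₁ = 0.69, so c = a/β₁ = 4.986/0.69 = 7.226 in.
From the linear strain diagram with ε_cu = 0.003: ε_t = 0.003 (d − c)/c = 0.003 × (37.4 − 7.226)/7.226 = 0.0125.
Since ε_t ≥ 0.005, the section is tension-controlled.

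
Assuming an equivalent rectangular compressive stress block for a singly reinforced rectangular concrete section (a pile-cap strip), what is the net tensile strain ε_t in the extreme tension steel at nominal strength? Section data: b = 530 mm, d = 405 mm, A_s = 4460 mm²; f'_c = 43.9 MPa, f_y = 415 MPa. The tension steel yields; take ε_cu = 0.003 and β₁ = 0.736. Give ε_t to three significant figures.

ε_t ≈ 0.00655

a = A_s f_y/(0.85 f'_c b) = 93.59 mm.
β₁ = 0.736, so c = a/β₁ = 93.59/0.736 = 127.16 mm.
From the linear strain diagram with ε_cu = 0.003: ε_t = 0.003 (d − c)/c = 0.003 × (405 − 127.16)/127.16 = 0.00655.
Since ε_t ≥ 0.005, the section is tension-controlled.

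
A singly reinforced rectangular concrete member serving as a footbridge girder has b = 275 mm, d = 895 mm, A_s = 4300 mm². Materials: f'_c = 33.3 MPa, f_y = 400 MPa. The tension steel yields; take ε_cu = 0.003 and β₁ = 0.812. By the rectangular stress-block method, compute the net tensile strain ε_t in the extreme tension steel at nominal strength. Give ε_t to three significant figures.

ε_t ≈ 0.00687

a = A_s f_y/(0.85 f'_c b) = 220.97 mm.
β₁ = 0.812, so c = a/β₁ = 220.97/0.812 = 272.13 mm.
From the linear strain diagram with ε_cu = 0.003: ε_t = 0.003 (d − c)/c = 0.003 × (895 − 272.13)/272.13 = 0.00687.
Since ε_t ≥ 0.005, the section is tension-controlled.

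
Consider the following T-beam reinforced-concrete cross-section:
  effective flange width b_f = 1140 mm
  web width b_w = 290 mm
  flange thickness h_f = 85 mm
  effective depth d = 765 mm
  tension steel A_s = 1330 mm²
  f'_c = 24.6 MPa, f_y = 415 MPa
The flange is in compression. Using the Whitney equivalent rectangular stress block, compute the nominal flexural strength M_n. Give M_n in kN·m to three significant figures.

M_n ≈ 416 kN·m

Tension: T = A_s f_y = 1330 × 415 = 551950 N.
Try a within the flange: a = T/(0.85 f'_c b_f) = 551950/(0.85 × 24.6 × 1140) = 23.15 mm.
Since a = 23.15 ≤ h_f = 85 mm, the stress block lies entirely in the flange; analyse as a rectangular beam of width b_f.
M_n = T(d − a/2) = 551950 × (765 − 11.575) = 415.85 × 10⁶ N·mm.
M_n = 415.85 kN·m.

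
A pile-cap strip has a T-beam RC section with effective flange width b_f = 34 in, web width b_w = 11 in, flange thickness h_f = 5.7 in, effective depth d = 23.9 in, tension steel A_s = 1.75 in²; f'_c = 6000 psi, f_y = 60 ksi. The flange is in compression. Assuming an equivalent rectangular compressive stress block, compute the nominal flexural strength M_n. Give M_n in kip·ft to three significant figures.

M_n ≈ 206 kip·ft

Tension: T = A_s f_y = 1.75 × 60 = 105 kips.
Try a within the flange: a = T/(0.85 f'_c b_f) = 105/(0.85 × 6 × 34) = 0.606 in.
Since a = 0.606 ≤ h_f = 5.7 in, the stress block lies entirely in the flange; analyse as a rectangular beam of width b_f.
M_n = T(d − a/2) = 105 × (23.9 − 0.303) = 2477.7 kip·in.
M_n = 2477.7/12 = 206.48 kip·ft.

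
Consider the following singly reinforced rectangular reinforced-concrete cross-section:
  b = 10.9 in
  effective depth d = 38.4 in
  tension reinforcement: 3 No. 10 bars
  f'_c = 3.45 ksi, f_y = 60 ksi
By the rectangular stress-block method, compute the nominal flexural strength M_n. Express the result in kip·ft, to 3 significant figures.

M_n ≈ 663 kip·ft

A_s = 3 × 1.27 = 3.81 in².
T = A_s f_y = 3.81 × 60 = 228.6 kips.
a = T/(0.85 f'_c b) = 228.6/(0.85 × 3.45 × 10.9) = 7.152 in.
M_n = T(d − a/2) = 228.6 × (38.4 − 3.576) = 7960.8 kip·in = 7960.8/12 = 663.40 kip·ft.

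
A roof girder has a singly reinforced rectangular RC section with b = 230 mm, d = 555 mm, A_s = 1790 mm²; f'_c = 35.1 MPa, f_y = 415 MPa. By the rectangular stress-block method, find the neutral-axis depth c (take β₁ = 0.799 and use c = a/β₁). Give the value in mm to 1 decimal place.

c ≈ 135.5 mm

T = A_s f_y = 1790 × 415 = 742850 N = 742.85 kN.
Setting C = 0.85 f'_c a b equal to T: a = 742850/(0.85 × 35.1 × 230) = 108.255 mm.
With β₁ = 0.799, c = a/β₁ = 108.255/0.799 = 135.5 mm.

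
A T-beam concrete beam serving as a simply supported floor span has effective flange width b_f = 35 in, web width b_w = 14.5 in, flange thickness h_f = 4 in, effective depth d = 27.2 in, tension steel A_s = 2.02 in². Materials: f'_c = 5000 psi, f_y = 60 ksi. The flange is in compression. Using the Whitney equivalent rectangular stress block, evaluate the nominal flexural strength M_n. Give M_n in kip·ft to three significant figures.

M_n ≈ 271 kip·ft

Tension: T = A_s f_y = 2.02 × 60 = 121.2 kips.
Try a within the flange: a = T/(0.85 f'_c b_f) = 121.2/(0.85 × 5 × 35) = 0.815 in.
Since a = 0.815 ≤ h_f = 4 in, the stress block lies entirely in the flange; analyse as a rectangular beam of width b_f.
M_n = T(d − a/2) = 121.2 × (27.2 − 0.4075) = 3247.3 kip·in.
M_n = 3247.3/12 = 270.61 kip·ft.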